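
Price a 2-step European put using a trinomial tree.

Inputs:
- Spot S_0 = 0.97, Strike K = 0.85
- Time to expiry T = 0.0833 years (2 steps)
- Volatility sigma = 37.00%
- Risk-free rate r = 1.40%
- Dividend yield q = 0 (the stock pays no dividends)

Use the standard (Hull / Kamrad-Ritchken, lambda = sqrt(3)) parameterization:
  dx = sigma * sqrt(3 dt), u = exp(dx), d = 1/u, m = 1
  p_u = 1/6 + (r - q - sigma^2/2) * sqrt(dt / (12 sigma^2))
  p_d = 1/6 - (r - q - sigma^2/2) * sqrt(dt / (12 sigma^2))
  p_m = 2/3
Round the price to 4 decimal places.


dt = T/N = 0.041650; dx = sigma*sqrt(3*dt) = 0.130789
u = exp(dx) = 1.139727; d = 1/u = 0.877403
p_u = 0.157997, p_m = 0.666667, p_d = 0.175337
Discount per step: exp(-r*dt) = 0.999417
Stock lattice S(k, j) with j the centered position index:
  k=0: S(0,+0) = 0.9700
  k=1: S(1,-1) = 0.8511; S(1,+0) = 0.9700; S(1,+1) = 1.1055
  k=2: S(2,-2) = 0.7467; S(2,-1) = 0.8511; S(2,+0) = 0.9700; S(2,+1) = 1.1055; S(2,+2) = 1.2600
Terminal payoffs V(N, j) = max(K - S_T, 0):
  V(2,-2) = 0.103259; V(2,-1) = 0.000000; V(2,+0) = 0.000000; V(2,+1) = 0.000000; V(2,+2) = 0.000000
Backward induction: V(k, j) = exp(-r*dt) * [p_u * V(k+1, j+1) + p_m * V(k+1, j) + p_d * V(k+1, j-1)]
  V(1,-1) = exp(-r*dt) * [p_u*0.000000 + p_m*0.000000 + p_d*0.103259] = 0.018094
  V(1,+0) = exp(-r*dt) * [p_u*0.000000 + p_m*0.000000 + p_d*0.000000] = 0.000000
  V(1,+1) = exp(-r*dt) * [p_u*0.000000 + p_m*0.000000 + p_d*0.000000] = 0.000000
  V(0,+0) = exp(-r*dt) * [p_u*0.000000 + p_m*0.000000 + p_d*0.018094] = 0.003171

Answer: Price = V(0,0) = 0.0032


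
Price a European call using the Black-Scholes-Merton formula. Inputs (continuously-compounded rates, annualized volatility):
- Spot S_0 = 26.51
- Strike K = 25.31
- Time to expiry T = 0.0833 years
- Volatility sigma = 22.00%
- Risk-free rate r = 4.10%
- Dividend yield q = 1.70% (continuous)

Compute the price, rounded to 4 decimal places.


d1 = (ln(S/K) + (r - q + 0.5*sigma^2) * T) / (sigma * sqrt(T)) = 0.79276873
d2 = d1 - sigma * sqrt(T) = 0.72927290
exp(-rT) = 0.99659053; exp(-qT) = 0.99858490
C = S_0 * exp(-qT) * N(d1) - K * exp(-rT) * N(d2)
N(d1) = 0.78604371; N(d2) = 0.76708263
C = 26.5100 * 0.99858490 * 0.78604371 - 25.3100 * 0.99659053 * 0.76708263 = 1.4599

Answer: Price = 1.4599


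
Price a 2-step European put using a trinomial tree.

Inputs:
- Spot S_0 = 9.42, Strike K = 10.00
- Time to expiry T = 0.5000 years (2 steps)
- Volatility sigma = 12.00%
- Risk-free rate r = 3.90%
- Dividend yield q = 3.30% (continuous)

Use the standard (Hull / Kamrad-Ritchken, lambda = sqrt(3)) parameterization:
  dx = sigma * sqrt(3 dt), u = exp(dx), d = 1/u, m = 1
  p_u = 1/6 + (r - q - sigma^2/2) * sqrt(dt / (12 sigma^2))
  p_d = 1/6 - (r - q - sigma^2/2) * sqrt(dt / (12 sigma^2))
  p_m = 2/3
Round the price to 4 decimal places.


dt = T/N = 0.250000; dx = sigma*sqrt(3*dt) = 0.103923
u = exp(dx) = 1.109515; d = 1/u = 0.901295
p_u = 0.165223, p_m = 0.666667, p_d = 0.168110
Discount per step: exp(-r*dt) = 0.990297
Stock lattice S(k, j) with j the centered position index:
  k=0: S(0,+0) = 9.4200
  k=1: S(1,-1) = 8.4902; S(1,+0) = 9.4200; S(1,+1) = 10.4516
  k=2: S(2,-2) = 7.6522; S(2,-1) = 8.4902; S(2,+0) = 9.4200; S(2,+1) = 10.4516; S(2,+2) = 11.5962
Terminal payoffs V(N, j) = max(K - S_T, 0):
  V(2,-2) = 2.347832; V(2,-1) = 1.509804; V(2,+0) = 0.580000; V(2,+1) = 0.000000; V(2,+2) = 0.000000
Backward induction: V(k, j) = exp(-r*dt) * [p_u * V(k+1, j+1) + p_m * V(k+1, j) + p_d * V(k+1, j-1)]
  V(1,-1) = exp(-r*dt) * [p_u*0.580000 + p_m*1.509804 + p_d*2.347832] = 1.482535
  V(1,+0) = exp(-r*dt) * [p_u*0.000000 + p_m*0.580000 + p_d*1.509804] = 0.634266
  V(1,+1) = exp(-r*dt) * [p_u*0.000000 + p_m*0.000000 + p_d*0.580000] = 0.096558
  V(0,+0) = exp(-r*dt) * [p_u*0.096558 + p_m*0.634266 + p_d*1.482535] = 0.681351

Answer: Price = V(0,0) = 0.6814


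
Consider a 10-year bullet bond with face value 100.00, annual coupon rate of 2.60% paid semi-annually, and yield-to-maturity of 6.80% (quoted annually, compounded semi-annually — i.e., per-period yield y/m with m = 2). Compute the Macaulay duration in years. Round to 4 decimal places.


Coupon per period c = face * coupon_rate / m = 1.300000
Periods per year m = 2; per-period yield y/m = 0.034000
Number of cashflows N = 20
Cashflows (t years, CF_t, discount factor 1/(1+y/m)^(m*t), PV):
  t = 0.5000: CF_t = 1.300000, DF = 0.967118, PV = 1.257253
  t = 1.0000: CF_t = 1.300000, DF = 0.935317, PV = 1.215912
  t = 1.5000: CF_t = 1.300000, DF = 0.904562, PV = 1.175931
  t = 2.0000: CF_t = 1.300000, DF = 0.874818, PV = 1.137264
  t = 2.5000: CF_t = 1.300000, DF = 0.846052, PV = 1.099868
  t = 3.0000: CF_t = 1.300000, DF = 0.818233, PV = 1.063702
  t = 3.5000: CF_t = 1.300000, DF = 0.791327, PV = 1.028726
  t = 4.0000: CF_t = 1.300000, DF = 0.765307, PV = 0.994899
  t = 4.5000: CF_t = 1.300000, DF = 0.740142, PV = 0.962185
  t = 5.0000: CF_t = 1.300000, DF = 0.715805, PV = 0.930546
  t = 5.5000: CF_t = 1.300000, DF = 0.692268, PV = 0.899948
  t = 6.0000: CF_t = 1.300000, DF = 0.669505, PV = 0.870356
  t = 6.5000: CF_t = 1.300000, DF = 0.647490, PV = 0.841737
  t = 7.0000: CF_t = 1.300000, DF = 0.626199, PV = 0.814059
  t = 7.5000: CF_t = 1.300000, DF = 0.605608, PV = 0.787291
  t = 8.0000: CF_t = 1.300000, DF = 0.585695, PV = 0.761403
  t = 8.5000: CF_t = 1.300000, DF = 0.566436, PV = 0.736367
  t = 9.0000: CF_t = 1.300000, DF = 0.547810, PV = 0.712154
  t = 9.5000: CF_t = 1.300000, DF = 0.529797, PV = 0.688737
  t = 10.0000: CF_t = 101.300000, DF = 0.512377, PV = 51.903742
Price P = sum_t PV_t = 69.882080
Macaulay numerator sum_t t * PV_t:
  t * PV_t at t = 0.5000: 0.628627
  t * PV_t at t = 1.0000: 1.215912
  t * PV_t at t = 1.5000: 1.763896
  t * PV_t at t = 2.0000: 2.274528
  t * PV_t at t = 2.5000: 2.749671
  t * PV_t at t = 3.0000: 3.191107
  t * PV_t at t = 3.5000: 3.600540
  t * PV_t at t = 4.0000: 3.979596
  t * PV_t at t = 4.5000: 4.329832
  t * PV_t at t = 5.0000: 4.652731
  t * PV_t at t = 5.5000: 4.949714
  t * PV_t at t = 6.0000: 5.222136
  t * PV_t at t = 6.5000: 5.471290
  t * PV_t at t = 7.0000: 5.698412
  t * PV_t at t = 7.5000: 5.904682
  t * PV_t at t = 8.0000: 6.091226
  t * PV_t at t = 8.5000: 6.259118
  t * PV_t at t = 9.0000: 6.409382
  t * PV_t at t = 9.5000: 6.542997
  t * PV_t at t = 10.0000: 519.037421
Macaulay duration D = (sum_t t * PV_t) / P = 599.972817 / 69.882080 = 8.585503

Answer: Macaulay duration = 8.5855 years


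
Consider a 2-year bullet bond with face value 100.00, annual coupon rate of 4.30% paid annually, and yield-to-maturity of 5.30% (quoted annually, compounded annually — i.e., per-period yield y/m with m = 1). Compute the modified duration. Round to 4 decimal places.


Answer: Modified duration = 1.8598

Derivation:
Coupon per period c = face * coupon_rate / m = 4.300000
Periods per year m = 1; per-period yield y/m = 0.053000
Number of cashflows N = 2
Cashflows (t years, CF_t, discount factor 1/(1+y/m)^(m*t), PV):
  t = 1.0000: CF_t = 4.300000, DF = 0.949668, PV = 4.083571
  t = 2.0000: CF_t = 104.300000, DF = 0.901869, PV = 94.064893
Price P = sum_t PV_t = 98.148464
First compute Macaulay numerator sum_t t * PV_t:
  t * PV_t at t = 1.0000: 4.083571
  t * PV_t at t = 2.0000: 188.129786
Macaulay duration D = 192.213357 / 98.148464 = 1.958394
Modified duration = D / (1 + y/m) = 1.958394 / (1 + 0.053000) = 1.859823


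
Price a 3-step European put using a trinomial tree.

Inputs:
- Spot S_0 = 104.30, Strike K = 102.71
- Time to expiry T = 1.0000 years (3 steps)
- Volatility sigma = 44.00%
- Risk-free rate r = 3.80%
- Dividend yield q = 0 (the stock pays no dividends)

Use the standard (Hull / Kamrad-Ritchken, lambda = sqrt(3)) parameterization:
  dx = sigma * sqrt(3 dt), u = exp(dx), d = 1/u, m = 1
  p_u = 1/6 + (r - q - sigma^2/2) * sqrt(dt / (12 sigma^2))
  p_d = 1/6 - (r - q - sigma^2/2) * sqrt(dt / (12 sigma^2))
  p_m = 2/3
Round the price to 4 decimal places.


Answer: Price = V(0,0) = 13.7198

Derivation:
dt = T/N = 0.333333; dx = sigma*sqrt(3*dt) = 0.440000
u = exp(dx) = 1.552707; d = 1/u = 0.644036
p_u = 0.144394, p_m = 0.666667, p_d = 0.188939
Discount per step: exp(-r*dt) = 0.987413
Stock lattice S(k, j) with j the centered position index:
  k=0: S(0,+0) = 104.3000
  k=1: S(1,-1) = 67.1730; S(1,+0) = 104.3000; S(1,+1) = 161.9474
  k=2: S(2,-2) = 43.2619; S(2,-1) = 67.1730; S(2,+0) = 104.3000; S(2,+1) = 161.9474; S(2,+2) = 251.4568
  k=3: S(3,-3) = 27.8622; S(3,-2) = 43.2619; S(3,-1) = 67.1730; S(3,+0) = 104.3000; S(3,+1) = 161.9474; S(3,+2) = 251.4568; S(3,+3) = 390.4388
Terminal payoffs V(N, j) = max(K - S_T, 0):
  V(3,-3) = 74.847788; V(3,-2) = 59.448142; V(3,-1) = 35.537001; V(3,+0) = 0.000000; V(3,+1) = 0.000000; V(3,+2) = 0.000000; V(3,+3) = 0.000000
Backward induction: V(k, j) = exp(-r*dt) * [p_u * V(k+1, j+1) + p_m * V(k+1, j) + p_d * V(k+1, j-1)]
  V(2,-2) = exp(-r*dt) * [p_u*35.537001 + p_m*59.448142 + p_d*74.847788] = 58.163692
  V(2,-1) = exp(-r*dt) * [p_u*0.000000 + p_m*35.537001 + p_d*59.448142] = 34.483857
  V(2,+0) = exp(-r*dt) * [p_u*0.000000 + p_m*0.000000 + p_d*35.537001] = 6.629828
  V(2,+1) = exp(-r*dt) * [p_u*0.000000 + p_m*0.000000 + p_d*0.000000] = 0.000000
  V(2,+2) = exp(-r*dt) * [p_u*0.000000 + p_m*0.000000 + p_d*0.000000] = 0.000000
  V(1,-1) = exp(-r*dt) * [p_u*6.629828 + p_m*34.483857 + p_d*58.163692] = 34.496226
  V(1,+0) = exp(-r*dt) * [p_u*0.000000 + p_m*6.629828 + p_d*34.483857] = 10.797604
  V(1,+1) = exp(-r*dt) * [p_u*0.000000 + p_m*0.000000 + p_d*6.629828] = 1.236869
  V(0,+0) = exp(-r*dt) * [p_u*1.236869 + p_m*10.797604 + p_d*34.496226] = 13.719806


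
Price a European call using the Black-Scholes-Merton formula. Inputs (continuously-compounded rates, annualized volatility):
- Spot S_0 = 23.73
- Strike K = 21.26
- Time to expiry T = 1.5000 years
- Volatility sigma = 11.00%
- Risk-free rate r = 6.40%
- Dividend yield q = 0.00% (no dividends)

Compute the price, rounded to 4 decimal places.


d1 = (ln(S/K) + (r - q + 0.5*sigma^2) * T) / (sigma * sqrt(T)) = 1.59578836
d2 = d1 - sigma * sqrt(T) = 1.46106643
exp(-rT) = 0.90846402; exp(-qT) = 1.00000000
C = S_0 * exp(-qT) * N(d1) - K * exp(-rT) * N(d2)
N(d1) = 0.94473197; N(d2) = 0.92800139
C = 23.7300 * 1.00000000 * 0.94473197 - 21.2600 * 0.90846402 * 0.92800139 = 4.4951

Answer: Price = 4.4951


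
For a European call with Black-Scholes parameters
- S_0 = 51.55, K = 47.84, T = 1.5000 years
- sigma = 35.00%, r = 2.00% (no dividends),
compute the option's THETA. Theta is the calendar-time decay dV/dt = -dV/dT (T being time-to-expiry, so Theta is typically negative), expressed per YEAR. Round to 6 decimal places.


d1 = 0.4585563793; d2 = 0.0298956743
phi(d1) = 0.3591283226; exp(-qT) = 1.0000000000; exp(-rT) = 0.9704455335
Theta = -S*exp(-qT)*phi(d1)*sigma/(2*sqrt(T)) - r*K*exp(-rT)*N(d2) + q*S*exp(-qT)*N(d1)
N(d1) = 0.6767236164; N(d2) = 0.5119248721; sqrt(T) = 1.2247448714
Term 1 = -51.5500 * 1.0000000000 * 0.3591283226 * 0.3500 / (2 * 1.2247448714) = -2.6452745024
Term 2 = -0.0200 * 47.8400 * 0.9704455335 * 0.5119248721 = -0.4753336527
Term 3 = 0 (no dividend yield, q = 0)
Theta = -2.6452745024 + (-0.4753336527) + (0.0000000000) = -3.120608

Answer: Theta = -3.120608


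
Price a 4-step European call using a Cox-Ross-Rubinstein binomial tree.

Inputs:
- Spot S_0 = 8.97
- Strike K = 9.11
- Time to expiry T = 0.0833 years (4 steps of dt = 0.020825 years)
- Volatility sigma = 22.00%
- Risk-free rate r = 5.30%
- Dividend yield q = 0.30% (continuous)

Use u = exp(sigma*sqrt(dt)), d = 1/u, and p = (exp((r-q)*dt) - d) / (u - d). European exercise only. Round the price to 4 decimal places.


Answer: Price = V(0,0) = 0.1868

Derivation:
dt = T/N = 0.020825
u = exp(sigma*sqrt(dt)) = 1.032257; d = 1/u = 0.968751
p = (exp((r-q)*dt) - d) / (u - d) = 0.508468
Discount per step: exp(-r*dt) = 0.998897
Stock lattice S(k, i) with i counting down-moves:
  k=0: S(0,0) = 8.9700
  k=1: S(1,0) = 9.2593; S(1,1) = 8.6897
  k=2: S(2,0) = 9.5580; S(2,1) = 8.9700; S(2,2) = 8.4181
  k=3: S(3,0) = 9.8663; S(3,1) = 9.2593; S(3,2) = 8.6897; S(3,3) = 8.1551
  k=4: S(4,0) = 10.1846; S(4,1) = 9.5580; S(4,2) = 8.9700; S(4,3) = 8.4181; S(4,4) = 7.9002
Terminal payoffs V(N, i) = max(S_T - K, 0):
  V(4,0) = 1.074606; V(4,1) = 0.448029; V(4,2) = 0.000000; V(4,3) = 0.000000; V(4,4) = 0.000000
Backward induction: V(k, i) = exp(-r*dt) * [p * V(k+1, i) + (1-p) * V(k+1, i+1)].
  V(3,0) = exp(-r*dt) * [p*1.074606 + (1-p)*0.448029] = 0.765777
  V(3,1) = exp(-r*dt) * [p*0.448029 + (1-p)*0.000000] = 0.227557
  V(3,2) = exp(-r*dt) * [p*0.000000 + (1-p)*0.000000] = 0.000000
  V(3,3) = exp(-r*dt) * [p*0.000000 + (1-p)*0.000000] = 0.000000
  V(2,0) = exp(-r*dt) * [p*0.765777 + (1-p)*0.227557] = 0.500672
  V(2,1) = exp(-r*dt) * [p*0.227557 + (1-p)*0.000000] = 0.115578
  V(2,2) = exp(-r*dt) * [p*0.000000 + (1-p)*0.000000] = 0.000000
  V(1,0) = exp(-r*dt) * [p*0.500672 + (1-p)*0.115578] = 0.311043
  V(1,1) = exp(-r*dt) * [p*0.115578 + (1-p)*0.000000] = 0.058703
  V(0,0) = exp(-r*dt) * [p*0.311043 + (1-p)*0.058703] = 0.186803


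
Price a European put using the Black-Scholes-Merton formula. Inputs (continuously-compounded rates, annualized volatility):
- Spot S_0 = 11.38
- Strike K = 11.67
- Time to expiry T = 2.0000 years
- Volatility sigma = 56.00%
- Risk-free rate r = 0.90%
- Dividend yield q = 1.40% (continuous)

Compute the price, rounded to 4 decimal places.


d1 = (ln(S/K) + (r - q + 0.5*sigma^2) * T) / (sigma * sqrt(T)) = 0.35157852
d2 = d1 - sigma * sqrt(T) = -0.44038107
exp(-rT) = 0.98216103; exp(-qT) = 0.97238837
P = K * exp(-rT) * N(-d2) - S_0 * exp(-qT) * N(-d1)
N(-d1) = 0.36257719; N(-d2) = 0.67016944
P = 11.6700 * 0.98216103 * 0.67016944 - 11.3800 * 0.97238837 * 0.36257719 = 3.6692

Answer: Price = 3.6692


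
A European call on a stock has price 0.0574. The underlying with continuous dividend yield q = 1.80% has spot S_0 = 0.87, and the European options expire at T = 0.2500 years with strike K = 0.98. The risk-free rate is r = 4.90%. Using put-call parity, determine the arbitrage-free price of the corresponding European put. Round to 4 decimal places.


Answer: Put price = 0.1594

Derivation:
Put-call parity: C - P = S_0 * exp(-qT) - K * exp(-rT).
S_0 * exp(-qT) = 0.8700 * 0.99551011 = 0.86609380
K * exp(-rT) = 0.9800 * 0.98782473 = 0.96806823
P = C - S*exp(-qT) + K*exp(-rT)
P = 0.0574 - 0.86609380 + 0.96806823 = 0.1594


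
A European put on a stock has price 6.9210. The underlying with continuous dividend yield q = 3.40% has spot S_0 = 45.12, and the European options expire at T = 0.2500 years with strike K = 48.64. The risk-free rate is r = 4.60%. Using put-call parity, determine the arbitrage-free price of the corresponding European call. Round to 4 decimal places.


Put-call parity: C - P = S_0 * exp(-qT) - K * exp(-rT).
S_0 * exp(-qT) = 45.1200 * 0.99153602 = 44.73810535
K * exp(-rT) = 48.6400 * 0.98856587 = 48.08384403
C = P + S*exp(-qT) - K*exp(-rT)
C = 6.9210 + 44.73810535 - 48.08384403 = 3.5753

Answer: Call price = 3.5753


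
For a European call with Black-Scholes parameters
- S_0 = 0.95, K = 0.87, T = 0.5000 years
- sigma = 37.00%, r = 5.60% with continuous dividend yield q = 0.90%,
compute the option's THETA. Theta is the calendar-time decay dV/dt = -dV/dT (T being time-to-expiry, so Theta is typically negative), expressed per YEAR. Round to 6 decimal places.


Answer: Theta = -0.107667

Derivation:
d1 = 0.5568705666; d2 = 0.2952410576
phi(d1) = 0.3416423166; exp(-qT) = 0.9955101098; exp(-rT) = 0.9723883668
Theta = -S*exp(-qT)*phi(d1)*sigma/(2*sqrt(T)) - r*K*exp(-rT)*N(d2) + q*S*exp(-qT)*N(d1)
N(d1) = 0.7111920671; N(d2) = 0.6160951302; sqrt(T) = 0.7071067812
Term 1 = -0.9500 * 0.9955101098 * 0.3416423166 * 0.3700 / (2 * 0.7071067812) = -0.0845332691
Term 2 = -0.0560 * 0.8700 * 0.9723883668 * 0.6160951302 = -0.0291873597
Term 3 = 0.0090 * 0.9500 * 0.9955101098 * 0.7111920671 = 0.0060533905
Theta = -0.0845332691 + (-0.0291873597) + (0.0060533905) = -0.107667


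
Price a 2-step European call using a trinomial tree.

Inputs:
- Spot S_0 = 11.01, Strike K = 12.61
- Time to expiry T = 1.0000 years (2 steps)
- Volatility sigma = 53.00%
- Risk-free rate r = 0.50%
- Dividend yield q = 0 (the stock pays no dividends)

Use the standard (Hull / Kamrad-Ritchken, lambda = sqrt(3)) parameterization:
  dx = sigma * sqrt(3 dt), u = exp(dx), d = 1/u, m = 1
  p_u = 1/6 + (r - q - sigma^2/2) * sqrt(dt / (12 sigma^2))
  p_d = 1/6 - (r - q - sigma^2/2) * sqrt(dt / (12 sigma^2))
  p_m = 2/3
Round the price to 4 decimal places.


dt = T/N = 0.500000; dx = sigma*sqrt(3*dt) = 0.649115
u = exp(dx) = 1.913846; d = 1/u = 0.522508
p_u = 0.114499, p_m = 0.666667, p_d = 0.218834
Discount per step: exp(-r*dt) = 0.997503
Stock lattice S(k, j) with j the centered position index:
  k=0: S(0,+0) = 11.0100
  k=1: S(1,-1) = 5.7528; S(1,+0) = 11.0100; S(1,+1) = 21.0714
  k=2: S(2,-2) = 3.0059; S(2,-1) = 5.7528; S(2,+0) = 11.0100; S(2,+1) = 21.0714; S(2,+2) = 40.3275
Terminal payoffs V(N, j) = max(S_T - K, 0):
  V(2,-2) = 0.000000; V(2,-1) = 0.000000; V(2,+0) = 0.000000; V(2,+1) = 8.461443; V(2,+2) = 27.717496
Backward induction: V(k, j) = exp(-r*dt) * [p_u * V(k+1, j+1) + p_m * V(k+1, j) + p_d * V(k+1, j-1)]
  V(1,-1) = exp(-r*dt) * [p_u*0.000000 + p_m*0.000000 + p_d*0.000000] = 0.000000
  V(1,+0) = exp(-r*dt) * [p_u*8.461443 + p_m*0.000000 + p_d*0.000000] = 0.966412
  V(1,+1) = exp(-r*dt) * [p_u*27.717496 + p_m*8.461443 + p_d*0.000000] = 8.792592
  V(0,+0) = exp(-r*dt) * [p_u*8.792592 + p_m*0.966412 + p_d*0.000000] = 1.646899

Answer: Price = V(0,0) = 1.6469


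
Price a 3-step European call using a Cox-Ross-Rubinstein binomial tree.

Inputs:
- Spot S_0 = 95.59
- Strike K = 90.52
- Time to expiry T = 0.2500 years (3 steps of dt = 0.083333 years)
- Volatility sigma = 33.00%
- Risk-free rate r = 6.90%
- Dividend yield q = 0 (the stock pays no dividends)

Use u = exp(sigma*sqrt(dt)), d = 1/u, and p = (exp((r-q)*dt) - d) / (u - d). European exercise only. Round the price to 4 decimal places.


Answer: Price = V(0,0) = 10.1426

Derivation:
dt = T/N = 0.083333
u = exp(sigma*sqrt(dt)) = 1.099948; d = 1/u = 0.909134
p = (exp((r-q)*dt) - d) / (u - d) = 0.506423
Discount per step: exp(-r*dt) = 0.994266
Stock lattice S(k, i) with i counting down-moves:
  k=0: S(0,0) = 95.5900
  k=1: S(1,0) = 105.1440; S(1,1) = 86.9041
  k=2: S(2,0) = 115.6529; S(2,1) = 95.5900; S(2,2) = 79.0075
  k=3: S(3,0) = 127.2122; S(3,1) = 105.1440; S(3,2) = 86.9041; S(3,3) = 71.8284
Terminal payoffs V(N, i) = max(S_T - K, 0):
  V(3,0) = 36.692205; V(3,1) = 14.624018; V(3,2) = 0.000000; V(3,3) = 0.000000
Backward induction: V(k, i) = exp(-r*dt) * [p * V(k+1, i) + (1-p) * V(k+1, i+1)].
  V(2,0) = exp(-r*dt) * [p*36.692205 + (1-p)*14.624018] = 25.651935
  V(2,1) = exp(-r*dt) * [p*14.624018 + (1-p)*0.000000] = 7.363479
  V(2,2) = exp(-r*dt) * [p*0.000000 + (1-p)*0.000000] = 0.000000
  V(1,0) = exp(-r*dt) * [p*25.651935 + (1-p)*7.363479] = 16.529857
  V(1,1) = exp(-r*dt) * [p*7.363479 + (1-p)*0.000000] = 3.707656
  V(0,0) = exp(-r*dt) * [p*16.529857 + (1-p)*3.707656] = 10.142628


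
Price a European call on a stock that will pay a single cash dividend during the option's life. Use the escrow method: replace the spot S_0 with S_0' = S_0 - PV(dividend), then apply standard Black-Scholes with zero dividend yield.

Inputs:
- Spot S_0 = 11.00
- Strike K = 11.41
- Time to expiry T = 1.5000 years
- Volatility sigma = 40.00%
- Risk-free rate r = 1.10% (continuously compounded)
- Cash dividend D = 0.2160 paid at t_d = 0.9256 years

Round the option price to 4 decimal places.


Answer: Price = 1.9178

Derivation:
PV(D) = D * exp(-r * t_d) = 0.2160 * 0.98987006 = 0.21381193
S_0' = S_0 - PV(D) = 11.0000 - 0.21381193 = 10.78618807
d1 = (ln(S_0'/K) + (r + sigma^2/2)*T) / (sigma*sqrt(T)) = 0.16386325
d2 = d1 - sigma*sqrt(T) = -0.32603470
exp(-rT) = 0.98363538
N(d1) = 0.56508060; N(d2) = 0.37219905
C = S_0' * N(d1) - K * exp(-rT) * N(d2) = 10.78618807 * 0.56508060 - 11.4100 * 0.98363538 * 0.37219905 = 1.9178


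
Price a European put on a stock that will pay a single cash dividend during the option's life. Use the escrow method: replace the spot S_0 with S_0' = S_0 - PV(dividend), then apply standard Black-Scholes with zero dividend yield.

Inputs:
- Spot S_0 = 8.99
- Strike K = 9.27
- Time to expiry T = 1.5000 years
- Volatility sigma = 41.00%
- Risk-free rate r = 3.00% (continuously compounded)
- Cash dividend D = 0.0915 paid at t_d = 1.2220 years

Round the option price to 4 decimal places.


PV(D) = D * exp(-r * t_d) = 0.0915 * 0.96400384 = 0.08820635
S_0' = S_0 - PV(D) = 8.9900 - 0.08820635 = 8.90179365
d1 = (ln(S_0'/K) + (r + sigma^2/2)*T) / (sigma*sqrt(T)) = 0.25997333
d2 = d1 - sigma*sqrt(T) = -0.24217207
exp(-rT) = 0.95599748
N(-d1) = 0.39744217; N(-d2) = 0.59567658
P = K * exp(-rT) * N(-d2) - S_0' * N(-d1) = 9.2700 * 0.95599748 * 0.59567658 - 8.90179365 * 0.39744217 = 1.7410

Answer: Price = 1.7410


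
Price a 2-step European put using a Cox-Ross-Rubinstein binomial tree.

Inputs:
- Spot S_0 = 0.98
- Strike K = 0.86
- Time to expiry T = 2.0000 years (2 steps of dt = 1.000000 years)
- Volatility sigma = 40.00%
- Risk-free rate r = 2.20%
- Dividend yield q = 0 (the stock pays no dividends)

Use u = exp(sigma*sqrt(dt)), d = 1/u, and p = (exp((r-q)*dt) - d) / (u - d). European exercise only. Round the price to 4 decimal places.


dt = T/N = 1.000000
u = exp(sigma*sqrt(dt)) = 1.491825; d = 1/u = 0.670320
p = (exp((r-q)*dt) - d) / (u - d) = 0.428389
Discount per step: exp(-r*dt) = 0.978240
Stock lattice S(k, i) with i counting down-moves:
  k=0: S(0,0) = 0.9800
  k=1: S(1,0) = 1.4620; S(1,1) = 0.6569
  k=2: S(2,0) = 2.1810; S(2,1) = 0.9800; S(2,2) = 0.4403
Terminal payoffs V(N, i) = max(K - S_T, 0):
  V(2,0) = 0.000000; V(2,1) = 0.000000; V(2,2) = 0.419658
Backward induction: V(k, i) = exp(-r*dt) * [p * V(k+1, i) + (1-p) * V(k+1, i+1)].
  V(1,0) = exp(-r*dt) * [p*0.000000 + (1-p)*0.000000] = 0.000000
  V(1,1) = exp(-r*dt) * [p*0.000000 + (1-p)*0.419658] = 0.234661
  V(0,0) = exp(-r*dt) * [p*0.000000 + (1-p)*0.234661] = 0.131216

Answer: Price = V(0,0) = 0.1312


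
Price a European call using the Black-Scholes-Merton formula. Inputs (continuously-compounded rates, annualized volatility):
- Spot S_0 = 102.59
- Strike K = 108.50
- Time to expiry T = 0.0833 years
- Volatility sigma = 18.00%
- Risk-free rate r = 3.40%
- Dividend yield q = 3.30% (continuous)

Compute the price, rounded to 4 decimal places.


d1 = (ln(S/K) + (r - q + 0.5*sigma^2) * T) / (sigma * sqrt(T)) = -1.05054404
d2 = d1 - sigma * sqrt(T) = -1.10249517
exp(-rT) = 0.99717181; exp(-qT) = 0.99725487
C = S_0 * exp(-qT) * N(d1) - K * exp(-rT) * N(d2)
N(d1) = 0.14673403; N(d2) = 0.13512323
C = 102.5900 * 0.99725487 * 0.14673403 - 108.5000 * 0.99717181 * 0.13512323 = 0.3927

Answer: Price = 0.3927


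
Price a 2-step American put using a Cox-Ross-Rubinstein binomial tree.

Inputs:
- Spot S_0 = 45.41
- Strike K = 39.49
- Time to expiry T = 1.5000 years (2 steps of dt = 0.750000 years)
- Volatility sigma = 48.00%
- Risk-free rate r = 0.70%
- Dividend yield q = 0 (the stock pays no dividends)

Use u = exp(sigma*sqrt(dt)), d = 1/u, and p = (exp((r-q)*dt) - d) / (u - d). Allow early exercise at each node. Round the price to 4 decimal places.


dt = T/N = 0.750000
u = exp(sigma*sqrt(dt)) = 1.515419; d = 1/u = 0.659883
p = (exp((r-q)*dt) - d) / (u - d) = 0.403701
Discount per step: exp(-r*dt) = 0.994764
Stock lattice S(k, i) with i counting down-moves:
  k=0: S(0,0) = 45.4100
  k=1: S(1,0) = 68.8152; S(1,1) = 29.9653
  k=2: S(2,0) = 104.2839; S(2,1) = 45.4100; S(2,2) = 19.7736
Terminal payoffs V(N, i) = max(K - S_T, 0):
  V(2,0) = 0.000000; V(2,1) = 0.000000; V(2,2) = 19.716395
Backward induction: V(k, i) = exp(-r*dt) * [p * V(k+1, i) + (1-p) * V(k+1, i+1)]; then take max(V_cont, immediate exercise) for American.
  V(1,0) = exp(-r*dt) * [p*0.000000 + (1-p)*0.000000] = 0.000000; exercise = 0.000000; V(1,0) = max -> 0.000000
  V(1,1) = exp(-r*dt) * [p*0.000000 + (1-p)*19.716395] = 11.695311; exercise = 9.524697; V(1,1) = max -> 11.695311
  V(0,0) = exp(-r*dt) * [p*0.000000 + (1-p)*11.695311] = 6.937389; exercise = 0.000000; V(0,0) = max -> 6.937389

Answer: Price = V(0,0) = 6.9374


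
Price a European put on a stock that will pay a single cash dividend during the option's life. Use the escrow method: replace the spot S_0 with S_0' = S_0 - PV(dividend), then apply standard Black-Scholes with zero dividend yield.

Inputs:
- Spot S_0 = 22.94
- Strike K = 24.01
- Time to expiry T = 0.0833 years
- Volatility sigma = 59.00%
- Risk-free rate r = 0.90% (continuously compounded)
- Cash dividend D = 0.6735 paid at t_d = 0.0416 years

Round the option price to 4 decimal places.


PV(D) = D * exp(-r * t_d) = 0.6735 * 0.99962567 = 0.67324789
S_0' = S_0 - PV(D) = 22.9400 - 0.67324789 = 22.26675211
d1 = (ln(S_0'/K) + (r + sigma^2/2)*T) / (sigma*sqrt(T)) = -0.35310201
d2 = d1 - sigma*sqrt(T) = -0.52338628
exp(-rT) = 0.99925058
N(-d1) = 0.63799402; N(-d2) = 0.69964726
P = K * exp(-rT) * N(-d2) - S_0' * N(-d1) = 24.0100 * 0.99925058 * 0.69964726 - 22.26675211 * 0.63799402 = 2.5799

Answer: Price = 2.5799


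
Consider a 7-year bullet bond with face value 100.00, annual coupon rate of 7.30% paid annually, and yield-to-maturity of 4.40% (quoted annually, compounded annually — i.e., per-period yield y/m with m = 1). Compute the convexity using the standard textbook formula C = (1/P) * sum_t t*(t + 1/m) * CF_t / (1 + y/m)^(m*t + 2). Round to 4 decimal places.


Answer: Convexity = 40.0395

Derivation:
Coupon per period c = face * coupon_rate / m = 7.300000
Periods per year m = 1; per-period yield y/m = 0.044000
Number of cashflows N = 7
Cashflows (t years, CF_t, discount factor 1/(1+y/m)^(m*t), PV):
  t = 1.0000: CF_t = 7.300000, DF = 0.957854, PV = 6.992337
  t = 2.0000: CF_t = 7.300000, DF = 0.917485, PV = 6.697641
  t = 3.0000: CF_t = 7.300000, DF = 0.878817, PV = 6.415365
  t = 4.0000: CF_t = 7.300000, DF = 0.841779, PV = 6.144986
  t = 5.0000: CF_t = 7.300000, DF = 0.806302, PV = 5.886001
  t = 6.0000: CF_t = 7.300000, DF = 0.772320, PV = 5.637932
  t = 7.0000: CF_t = 107.300000, DF = 0.739770, PV = 79.377283
Price P = sum_t PV_t = 117.151546
Convexity numerator sum_t t*(t + 1/m) * CF_t / (1+y/m)^(m*t + 2):
  t = 1.0000: term = 12.830730
  t = 2.0000: term = 36.869913
  t = 3.0000: term = 70.632018
  t = 4.0000: term = 112.758649
  t = 5.0000: term = 162.009553
  t = 6.0000: term = 217.254190
  t = 7.0000: term = 4078.338423
Convexity = (1/P) * sum = 4690.693476 / 117.151546 = 40.039535


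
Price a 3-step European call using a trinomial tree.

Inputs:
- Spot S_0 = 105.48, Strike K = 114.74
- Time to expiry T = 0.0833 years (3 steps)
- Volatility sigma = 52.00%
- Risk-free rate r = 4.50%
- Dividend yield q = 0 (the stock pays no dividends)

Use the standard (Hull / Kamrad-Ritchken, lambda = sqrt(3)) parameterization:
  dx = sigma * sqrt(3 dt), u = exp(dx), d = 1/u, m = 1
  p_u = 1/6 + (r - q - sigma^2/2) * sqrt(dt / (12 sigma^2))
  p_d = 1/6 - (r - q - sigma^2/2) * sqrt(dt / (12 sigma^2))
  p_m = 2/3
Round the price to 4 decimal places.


Answer: Price = V(0,0) = 3.3295

Derivation:
dt = T/N = 0.027767; dx = sigma*sqrt(3*dt) = 0.150081
u = exp(dx) = 1.161928; d = 1/u = 0.860638
p_u = 0.158323, p_m = 0.666667, p_d = 0.175011
Discount per step: exp(-r*dt) = 0.998751
Stock lattice S(k, j) with j the centered position index:
  k=0: S(0,+0) = 105.4800
  k=1: S(1,-1) = 90.7801; S(1,+0) = 105.4800; S(1,+1) = 122.5602
  k=2: S(2,-2) = 78.1288; S(2,-1) = 90.7801; S(2,+0) = 105.4800; S(2,+1) = 122.5602; S(2,+2) = 142.4062
  k=3: S(3,-3) = 67.2407; S(3,-2) = 78.1288; S(3,-1) = 90.7801; S(3,+0) = 105.4800; S(3,+1) = 122.5602; S(3,+2) = 142.4062; S(3,+3) = 165.4658
Terminal payoffs V(N, j) = max(S_T - K, 0):
  V(3,-3) = 0.000000; V(3,-2) = 0.000000; V(3,-1) = 0.000000; V(3,+0) = 0.000000; V(3,+1) = 7.820208; V(3,+2) = 27.666188; V(3,+3) = 50.725795
Backward induction: V(k, j) = exp(-r*dt) * [p_u * V(k+1, j+1) + p_m * V(k+1, j) + p_d * V(k+1, j-1)]
  V(2,-2) = exp(-r*dt) * [p_u*0.000000 + p_m*0.000000 + p_d*0.000000] = 0.000000
  V(2,-1) = exp(-r*dt) * [p_u*0.000000 + p_m*0.000000 + p_d*0.000000] = 0.000000
  V(2,+0) = exp(-r*dt) * [p_u*7.820208 + p_m*0.000000 + p_d*0.000000] = 1.236570
  V(2,+1) = exp(-r*dt) * [p_u*27.666188 + p_m*7.820208 + p_d*0.000000] = 9.581677
  V(2,+2) = exp(-r*dt) * [p_u*50.725795 + p_m*27.666188 + p_d*7.820208] = 27.809019
  V(1,-1) = exp(-r*dt) * [p_u*1.236570 + p_m*0.000000 + p_d*0.000000] = 0.195533
  V(1,+0) = exp(-r*dt) * [p_u*9.581677 + p_m*1.236570 + p_d*0.000000] = 2.338453
  V(1,+1) = exp(-r*dt) * [p_u*27.809019 + p_m*9.581677 + p_d*1.236570] = 10.993251
  V(0,+0) = exp(-r*dt) * [p_u*10.993251 + p_m*2.338453 + p_d*0.195533] = 3.329507


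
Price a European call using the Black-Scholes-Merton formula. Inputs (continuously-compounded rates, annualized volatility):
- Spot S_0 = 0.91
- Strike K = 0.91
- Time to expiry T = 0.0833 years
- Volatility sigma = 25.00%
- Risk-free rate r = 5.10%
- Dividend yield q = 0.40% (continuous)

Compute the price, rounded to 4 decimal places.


d1 = (ln(S/K) + (r - q + 0.5*sigma^2) * T) / (sigma * sqrt(T)) = 0.09033724
d2 = d1 - sigma * sqrt(T) = 0.01818290
exp(-rT) = 0.99576071; exp(-qT) = 0.99966686
C = S_0 * exp(-qT) * N(d1) - K * exp(-rT) * N(d2)
N(d1) = 0.53599039; N(d2) = 0.50725353
C = 0.9100 * 0.99966686 * 0.53599039 - 0.9100 * 0.99576071 * 0.50725353 = 0.0279

Answer: Price = 0.0279


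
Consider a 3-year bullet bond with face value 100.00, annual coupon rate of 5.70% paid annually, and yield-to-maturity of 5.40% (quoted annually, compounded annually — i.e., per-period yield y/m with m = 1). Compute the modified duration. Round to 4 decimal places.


Coupon per period c = face * coupon_rate / m = 5.700000
Periods per year m = 1; per-period yield y/m = 0.054000
Number of cashflows N = 3
Cashflows (t years, CF_t, discount factor 1/(1+y/m)^(m*t), PV):
  t = 1.0000: CF_t = 5.700000, DF = 0.948767, PV = 5.407970
  t = 2.0000: CF_t = 5.700000, DF = 0.900158, PV = 5.130901
  t = 3.0000: CF_t = 105.700000, DF = 0.854040, PV = 90.272019
Price P = sum_t PV_t = 100.810889
First compute Macaulay numerator sum_t t * PV_t:
  t * PV_t at t = 1.0000: 5.407970
  t * PV_t at t = 2.0000: 10.261802
  t * PV_t at t = 3.0000: 270.816056
Macaulay duration D = 286.485828 / 100.810889 = 2.841814
Modified duration = D / (1 + y/m) = 2.841814 / (1 + 0.054000) = 2.696219

Answer: Modified duration = 2.6962


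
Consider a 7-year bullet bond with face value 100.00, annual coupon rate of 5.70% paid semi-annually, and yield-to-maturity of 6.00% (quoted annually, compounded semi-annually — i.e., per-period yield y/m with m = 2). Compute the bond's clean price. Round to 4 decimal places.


Answer: Price = 98.3056

Derivation:
Coupon per period c = face * coupon_rate / m = 2.850000
Periods per year m = 2; per-period yield y/m = 0.030000
Number of cashflows N = 14
Cashflows (t years, CF_t, discount factor 1/(1+y/m)^(m*t), PV):
  t = 0.5000: CF_t = 2.850000, DF = 0.970874, PV = 2.766990
  t = 1.0000: CF_t = 2.850000, DF = 0.942596, PV = 2.686398
  t = 1.5000: CF_t = 2.850000, DF = 0.915142, PV = 2.608154
  t = 2.0000: CF_t = 2.850000, DF = 0.888487, PV = 2.532188
  t = 2.5000: CF_t = 2.850000, DF = 0.862609, PV = 2.458435
  t = 3.0000: CF_t = 2.850000, DF = 0.837484, PV = 2.386830
  t = 3.5000: CF_t = 2.850000, DF = 0.813092, PV = 2.317311
  t = 4.0000: CF_t = 2.850000, DF = 0.789409, PV = 2.249816
  t = 4.5000: CF_t = 2.850000, DF = 0.766417, PV = 2.184288
  t = 5.0000: CF_t = 2.850000, DF = 0.744094, PV = 2.120668
  t = 5.5000: CF_t = 2.850000, DF = 0.722421, PV = 2.058901
  t = 6.0000: CF_t = 2.850000, DF = 0.701380, PV = 1.998933
  t = 6.5000: CF_t = 2.850000, DF = 0.680951, PV = 1.940711
  t = 7.0000: CF_t = 102.850000, DF = 0.661118, PV = 67.995966
Price P = sum_t PV_t = 98.305589


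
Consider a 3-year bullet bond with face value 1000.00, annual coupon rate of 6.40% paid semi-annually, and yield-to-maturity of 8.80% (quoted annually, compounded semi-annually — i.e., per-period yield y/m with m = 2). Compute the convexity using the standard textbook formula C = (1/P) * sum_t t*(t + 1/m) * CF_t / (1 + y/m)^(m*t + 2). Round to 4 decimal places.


Answer: Convexity = 8.6483

Derivation:
Coupon per period c = face * coupon_rate / m = 32.000000
Periods per year m = 2; per-period yield y/m = 0.044000
Number of cashflows N = 6
Cashflows (t years, CF_t, discount factor 1/(1+y/m)^(m*t), PV):
  t = 0.5000: CF_t = 32.000000, DF = 0.957854, PV = 30.651341
  t = 1.0000: CF_t = 32.000000, DF = 0.917485, PV = 29.359522
  t = 1.5000: CF_t = 32.000000, DF = 0.878817, PV = 28.122148
  t = 2.0000: CF_t = 32.000000, DF = 0.841779, PV = 26.936923
  t = 2.5000: CF_t = 32.000000, DF = 0.806302, PV = 25.801650
  t = 3.0000: CF_t = 1032.000000, DF = 0.772320, PV = 797.033738
Price P = sum_t PV_t = 937.905322
Convexity numerator sum_t t*(t + 1/m) * CF_t / (1+y/m)^(m*t + 2):
  t = 0.5000: term = 14.061074
  t = 1.0000: term = 40.405384
  t = 1.5000: term = 77.404951
  t = 2.0000: term = 123.571122
  t = 2.5000: term = 177.544716
  t = 3.0000: term = 7678.298772
Convexity = (1/P) * sum = 8111.286019 / 937.905322 = 8.648299


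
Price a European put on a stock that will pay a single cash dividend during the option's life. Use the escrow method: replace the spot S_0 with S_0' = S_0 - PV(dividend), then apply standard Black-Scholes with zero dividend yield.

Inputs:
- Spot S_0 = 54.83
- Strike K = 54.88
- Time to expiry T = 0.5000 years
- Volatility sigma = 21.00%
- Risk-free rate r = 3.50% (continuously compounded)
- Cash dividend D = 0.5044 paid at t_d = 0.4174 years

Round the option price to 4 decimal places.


PV(D) = D * exp(-r * t_d) = 0.5044 * 0.98549719 = 0.49708478
S_0' = S_0 - PV(D) = 54.8300 - 0.49708478 = 54.33291522
d1 = (ln(S_0'/K) + (r + sigma^2/2)*T) / (sigma*sqrt(T)) = 0.12462746
d2 = d1 - sigma*sqrt(T) = -0.02386497
exp(-rT) = 0.98265224
N(-d1) = 0.45040924; N(-d2) = 0.50951984
P = K * exp(-rT) * N(-d2) - S_0' * N(-d1) = 54.8800 * 0.98265224 * 0.50951984 - 54.33291522 * 0.45040924 = 3.0053

Answer: Price = 3.0053


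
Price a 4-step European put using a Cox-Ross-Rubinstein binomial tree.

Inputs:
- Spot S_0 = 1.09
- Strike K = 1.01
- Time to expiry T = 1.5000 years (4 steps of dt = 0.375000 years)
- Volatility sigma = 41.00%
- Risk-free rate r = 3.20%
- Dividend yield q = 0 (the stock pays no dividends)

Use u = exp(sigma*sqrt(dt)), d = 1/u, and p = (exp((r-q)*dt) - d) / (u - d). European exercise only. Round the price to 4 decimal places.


dt = T/N = 0.375000
u = exp(sigma*sqrt(dt)) = 1.285404; d = 1/u = 0.777966
p = (exp((r-q)*dt) - d) / (u - d) = 0.461350
Discount per step: exp(-r*dt) = 0.988072
Stock lattice S(k, i) with i counting down-moves:
  k=0: S(0,0) = 1.0900
  k=1: S(1,0) = 1.4011; S(1,1) = 0.8480
  k=2: S(2,0) = 1.8010; S(2,1) = 1.0900; S(2,2) = 0.6597
  k=3: S(3,0) = 2.3150; S(3,1) = 1.4011; S(3,2) = 0.8480; S(3,3) = 0.5132
  k=4: S(4,0) = 2.9757; S(4,1) = 1.8010; S(4,2) = 1.0900; S(4,3) = 0.6597; S(4,4) = 0.3993
Terminal payoffs V(N, i) = max(K - S_T, 0):
  V(4,0) = 0.000000; V(4,1) = 0.000000; V(4,2) = 0.000000; V(4,3) = 0.350298; V(4,4) = 0.610728
Backward induction: V(k, i) = exp(-r*dt) * [p * V(k+1, i) + (1-p) * V(k+1, i+1)].
  V(3,0) = exp(-r*dt) * [p*0.000000 + (1-p)*0.000000] = 0.000000
  V(3,1) = exp(-r*dt) * [p*0.000000 + (1-p)*0.000000] = 0.000000
  V(3,2) = exp(-r*dt) * [p*0.000000 + (1-p)*0.350298] = 0.186437
  V(3,3) = exp(-r*dt) * [p*0.350298 + (1-p)*0.610728] = 0.484727
  V(2,0) = exp(-r*dt) * [p*0.000000 + (1-p)*0.000000] = 0.000000
  V(2,1) = exp(-r*dt) * [p*0.000000 + (1-p)*0.186437] = 0.099227
  V(2,2) = exp(-r*dt) * [p*0.186437 + (1-p)*0.484727] = 0.342971
  V(1,0) = exp(-r*dt) * [p*0.000000 + (1-p)*0.099227] = 0.052811
  V(1,1) = exp(-r*dt) * [p*0.099227 + (1-p)*0.342971] = 0.227770
  V(0,0) = exp(-r*dt) * [p*0.052811 + (1-p)*0.227770] = 0.145298

Answer: Price = V(0,0) = 0.1453


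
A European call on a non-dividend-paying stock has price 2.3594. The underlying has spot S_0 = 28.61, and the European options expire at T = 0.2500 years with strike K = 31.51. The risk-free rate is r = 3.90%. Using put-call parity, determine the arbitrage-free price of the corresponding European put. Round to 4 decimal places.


Answer: Put price = 4.9537

Derivation:
Put-call parity: C - P = S_0 * exp(-qT) - K * exp(-rT).
S_0 * exp(-qT) = 28.6100 * 1.00000000 = 28.61000000
K * exp(-rT) = 31.5100 * 0.99029738 = 31.20427035
P = C - S*exp(-qT) + K*exp(-rT)
P = 2.3594 - 28.61000000 + 31.20427035 = 4.9537


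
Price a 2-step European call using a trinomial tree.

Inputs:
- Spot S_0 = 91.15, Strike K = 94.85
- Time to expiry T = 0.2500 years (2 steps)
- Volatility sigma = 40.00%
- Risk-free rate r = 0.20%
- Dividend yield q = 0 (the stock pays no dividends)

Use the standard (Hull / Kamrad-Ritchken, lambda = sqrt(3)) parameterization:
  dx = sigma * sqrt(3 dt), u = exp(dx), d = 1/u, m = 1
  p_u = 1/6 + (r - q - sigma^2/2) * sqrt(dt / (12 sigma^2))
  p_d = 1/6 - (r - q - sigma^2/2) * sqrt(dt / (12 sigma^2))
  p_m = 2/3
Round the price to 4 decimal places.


dt = T/N = 0.125000; dx = sigma*sqrt(3*dt) = 0.244949
u = exp(dx) = 1.277556; d = 1/u = 0.782744
p_u = 0.146765, p_m = 0.666667, p_d = 0.186569
Discount per step: exp(-r*dt) = 0.999750
Stock lattice S(k, j) with j the centered position index:
  k=0: S(0,+0) = 91.1500
  k=1: S(1,-1) = 71.3472; S(1,+0) = 91.1500; S(1,+1) = 116.4492
  k=2: S(2,-2) = 55.8466; S(2,-1) = 71.3472; S(2,+0) = 91.1500; S(2,+1) = 116.4492; S(2,+2) = 148.7704
Terminal payoffs V(N, j) = max(S_T - K, 0):
  V(2,-2) = 0.000000; V(2,-1) = 0.000000; V(2,+0) = 0.000000; V(2,+1) = 21.599241; V(2,+2) = 53.920440
Backward induction: V(k, j) = exp(-r*dt) * [p_u * V(k+1, j+1) + p_m * V(k+1, j) + p_d * V(k+1, j-1)]
  V(1,-1) = exp(-r*dt) * [p_u*0.000000 + p_m*0.000000 + p_d*0.000000] = 0.000000
  V(1,+0) = exp(-r*dt) * [p_u*21.599241 + p_m*0.000000 + p_d*0.000000] = 3.169211
  V(1,+1) = exp(-r*dt) * [p_u*53.920440 + p_m*21.599241 + p_d*0.000000] = 22.307526
  V(0,+0) = exp(-r*dt) * [p_u*22.307526 + p_m*3.169211 + p_d*0.000000] = 5.385415

Answer: Price = V(0,0) = 5.3854


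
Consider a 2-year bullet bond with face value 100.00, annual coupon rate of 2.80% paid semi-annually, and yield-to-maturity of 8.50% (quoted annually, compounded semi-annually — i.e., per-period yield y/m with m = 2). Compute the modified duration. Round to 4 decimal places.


Coupon per period c = face * coupon_rate / m = 1.400000
Periods per year m = 2; per-period yield y/m = 0.042500
Number of cashflows N = 4
Cashflows (t years, CF_t, discount factor 1/(1+y/m)^(m*t), PV):
  t = 0.5000: CF_t = 1.400000, DF = 0.959233, PV = 1.342926
  t = 1.0000: CF_t = 1.400000, DF = 0.920127, PV = 1.288178
  t = 1.5000: CF_t = 1.400000, DF = 0.882616, PV = 1.235662
  t = 2.0000: CF_t = 101.400000, DF = 0.846634, PV = 85.848696
Price P = sum_t PV_t = 89.715462
First compute Macaulay numerator sum_t t * PV_t:
  t * PV_t at t = 0.5000: 0.671463
  t * PV_t at t = 1.0000: 1.288178
  t * PV_t at t = 1.5000: 1.853494
  t * PV_t at t = 2.0000: 171.697391
Macaulay duration D = 175.510526 / 89.715462 = 1.956302
Modified duration = D / (1 + y/m) = 1.956302 / (1 + 0.042500) = 1.876549

Answer: Modified duration = 1.8765


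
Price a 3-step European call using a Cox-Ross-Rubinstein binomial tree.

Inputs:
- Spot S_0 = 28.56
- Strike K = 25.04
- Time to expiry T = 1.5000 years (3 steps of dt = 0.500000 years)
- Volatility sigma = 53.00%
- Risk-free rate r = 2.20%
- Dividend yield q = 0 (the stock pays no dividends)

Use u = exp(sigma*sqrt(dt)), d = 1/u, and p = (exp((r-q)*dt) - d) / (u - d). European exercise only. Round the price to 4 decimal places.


dt = T/N = 0.500000
u = exp(sigma*sqrt(dt)) = 1.454652; d = 1/u = 0.687450
p = (exp((r-q)*dt) - d) / (u - d) = 0.421807
Discount per step: exp(-r*dt) = 0.989060
Stock lattice S(k, i) with i counting down-moves:
  k=0: S(0,0) = 28.5600
  k=1: S(1,0) = 41.5449; S(1,1) = 19.6336
  k=2: S(2,0) = 60.4333; S(2,1) = 28.5600; S(2,2) = 13.4971
  k=3: S(3,0) = 87.9094; S(3,1) = 41.5449; S(3,2) = 19.6336; S(3,3) = 9.2786
Terminal payoffs V(N, i) = max(S_T - K, 0):
  V(3,0) = 62.869416; V(3,1) = 16.504857; V(3,2) = 0.000000; V(3,3) = 0.000000
Backward induction: V(k, i) = exp(-r*dt) * [p * V(k+1, i) + (1-p) * V(k+1, i+1)].
  V(2,0) = exp(-r*dt) * [p*62.869416 + (1-p)*16.504857] = 35.667234
  V(2,1) = exp(-r*dt) * [p*16.504857 + (1-p)*0.000000] = 6.885699
  V(2,2) = exp(-r*dt) * [p*0.000000 + (1-p)*0.000000] = 0.000000
  V(1,0) = exp(-r*dt) * [p*35.667234 + (1-p)*6.885699] = 18.817805
  V(1,1) = exp(-r*dt) * [p*6.885699 + (1-p)*0.000000] = 2.872660
  V(0,0) = exp(-r*dt) * [p*18.817805 + (1-p)*2.872660] = 9.493425

Answer: Price = V(0,0) = 9.4934
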